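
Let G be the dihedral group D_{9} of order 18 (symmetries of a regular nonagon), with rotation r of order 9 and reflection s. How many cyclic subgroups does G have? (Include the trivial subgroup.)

12

Group the elements of G by the cyclic subgroup they generate; each cyclic subgroup of order d accounts for φ(d) elements.
Cyclic subgroups by order — order 1: 1; order 2: 9; order 3: 1; order 9: 1.
Total: 12.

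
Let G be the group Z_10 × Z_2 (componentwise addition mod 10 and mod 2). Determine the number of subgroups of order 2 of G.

|G| = 20 and 2 | 20, so subgroups of order 2 are possible by Lagrange.
The subgroups of order 2 are: {(0,0), (0,1)}; {(0,0), (5,0)}; {(0,0), (5,1)}.
So G has 3 subgroups of order 2.

3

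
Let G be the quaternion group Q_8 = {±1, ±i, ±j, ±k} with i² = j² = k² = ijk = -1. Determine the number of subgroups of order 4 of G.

|G| = 8 and 4 | 8, so subgroups of order 4 are possible by Lagrange.
The subgroups of order 4 are: {1, -1, i, -i}; {1, -1, j, -j}; {1, -1, k, -k}.
So G has 3 subgroups of order 4.

3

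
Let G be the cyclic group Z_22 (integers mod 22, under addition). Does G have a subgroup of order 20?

No

20 does not divide |G| = 22, so by Lagrange no subgroup of order 20 exists.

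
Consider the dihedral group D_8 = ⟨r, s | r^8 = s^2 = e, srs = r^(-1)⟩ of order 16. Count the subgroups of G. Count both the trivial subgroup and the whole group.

19

|G| = 16, so by Lagrange every subgroup order divides 16. Divisors: 1, 2, 4, 8, 16.
Subgroups by order — order 1: 1; order 2: 9; order 4: 5; order 8: 3; order 16: 1.
Total: 1 + 9 + 5 + 3 + 1 = 19.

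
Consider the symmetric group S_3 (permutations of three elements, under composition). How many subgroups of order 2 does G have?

3

|G| = 6 and 2 | 6, so subgroups of order 2 are possible by Lagrange.
The subgroups of order 2 are: {e, (1 2)}; {e, (1 3)}; {e, (2 3)}.
So G has 3 subgroups of order 2.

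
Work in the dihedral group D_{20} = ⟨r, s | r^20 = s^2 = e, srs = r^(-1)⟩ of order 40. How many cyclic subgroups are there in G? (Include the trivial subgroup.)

A cyclic subgroup of order d is generated by each of its φ(d) elements of order d, so the cyclic subgroups of order d number (#elements of order d)/φ(d).
Cyclic subgroups by order — order 1: 1; order 2: 21; order 4: 1; order 5: 1; order 10: 1; order 20: 1.
Total: 26.

26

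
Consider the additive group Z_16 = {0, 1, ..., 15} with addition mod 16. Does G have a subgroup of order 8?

8 | 16. A subgroup of order 8 is {0, 2, 4, 6, 8, 10, 12, 14}.

Yes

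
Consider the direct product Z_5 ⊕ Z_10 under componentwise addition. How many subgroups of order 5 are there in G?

6

|G| = 50 and 5 | 50, so subgroups of order 5 are possible by Lagrange.
The subgroups of order 5 are: {(0,0), (0,2), (0,4), (0,6), (0,8)}; {(0,0), (1,0), (2,0), (3,0), (4,0)}; {(0,0), (1,2), (2,4), (3,6), (4,8)}; {(0,0), (1,4), (2,8), (3,2), (4,6)}; … (6 in all).
So G has 6 subgroups of order 5.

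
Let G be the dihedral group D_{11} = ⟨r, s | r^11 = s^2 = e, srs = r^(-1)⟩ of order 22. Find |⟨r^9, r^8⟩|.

11

|⟨r^9⟩| = 11 and |⟨r^8⟩| = 11, so |H| is a multiple of lcm(11, 11) = 11 and divides |G| = 22.
Closing under the operation: H = {e, r, r^2, r^3, r^4, r^5, r^6, r^7, r^8, r^9, r^10}, so |H| = 11.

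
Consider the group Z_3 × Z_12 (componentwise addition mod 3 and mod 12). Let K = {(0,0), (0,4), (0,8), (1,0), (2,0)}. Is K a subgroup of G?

|K| = 5 does not divide |G| = 36, so by Lagrange K is not a subgroup.

No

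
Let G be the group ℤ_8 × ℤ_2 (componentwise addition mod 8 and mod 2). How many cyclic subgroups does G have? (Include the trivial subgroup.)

Group the elements of G by the cyclic subgroup they generate; each cyclic subgroup of order d accounts for φ(d) elements.
Cyclic subgroups by order — order 1: 1; order 2: 3; order 4: 2; order 8: 2.
Total: 8.

8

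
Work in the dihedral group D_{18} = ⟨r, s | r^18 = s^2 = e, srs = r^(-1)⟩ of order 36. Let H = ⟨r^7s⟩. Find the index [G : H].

18

|⟨r^7s⟩| = 2 and |G| = 36.
By Lagrange, [G : H] = |G|/|H| = 36/2 = 18.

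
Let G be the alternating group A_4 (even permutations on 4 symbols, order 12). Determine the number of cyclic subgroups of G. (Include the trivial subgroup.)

Each element a generates a cyclic subgroup ⟨a⟩; distinct elements may generate the same one (a cyclic group of order d has φ(d) generators).
Cyclic subgroups by order — order 1: 1; order 2: 3; order 3: 4.
Total: 8.

8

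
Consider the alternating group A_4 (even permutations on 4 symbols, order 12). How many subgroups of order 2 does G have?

3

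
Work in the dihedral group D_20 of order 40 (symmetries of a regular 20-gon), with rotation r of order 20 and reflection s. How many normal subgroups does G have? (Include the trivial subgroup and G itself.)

9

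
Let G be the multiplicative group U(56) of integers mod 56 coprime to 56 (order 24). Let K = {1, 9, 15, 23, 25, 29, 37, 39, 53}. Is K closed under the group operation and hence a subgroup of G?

No

|K| = 9 does not divide |G| = 24, so by Lagrange K is not a subgroup.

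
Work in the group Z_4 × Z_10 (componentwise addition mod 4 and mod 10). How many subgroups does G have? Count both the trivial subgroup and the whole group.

16

|G| = 40, so by Lagrange every subgroup order divides 40. Divisors: 1, 2, 4, 5, 8, 10, 20, 40.
Subgroups by order — order 1: 1; order 2: 3; order 4: 3; order 5: 1; order 8: 1; order 10: 3; order 20: 3; order 40: 1.
Total: 1 + 3 + 3 + 1 + 1 + 3 + 3 + 1 = 16.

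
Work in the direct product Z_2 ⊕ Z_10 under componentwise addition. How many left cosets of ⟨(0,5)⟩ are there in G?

10

|⟨(0,5)⟩| = 2 and |G| = 20.
By Lagrange, [G : H] = |G|/|H| = 20/2 = 10.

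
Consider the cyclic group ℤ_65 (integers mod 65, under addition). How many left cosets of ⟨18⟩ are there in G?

|⟨18⟩| = 65 and |G| = 65.
By Lagrange, [G : H] = |G|/|H| = 65/65 = 1.

1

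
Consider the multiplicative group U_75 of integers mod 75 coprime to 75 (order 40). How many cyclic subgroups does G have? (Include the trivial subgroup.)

12

Each element a generates a cyclic subgroup ⟨a⟩; distinct elements may generate the same one (a cyclic group of order d has φ(d) generators).
Cyclic subgroups by order — order 1: 1; order 2: 3; order 4: 2; order 5: 1; order 10: 3; order 20: 2.
Total: 12.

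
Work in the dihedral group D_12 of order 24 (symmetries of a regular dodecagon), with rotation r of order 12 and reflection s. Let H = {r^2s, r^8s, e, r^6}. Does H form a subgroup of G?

|H| = 4 divides |G| = 24, consistent with Lagrange.
H contains the identity, every element's inverse is in H, and H is closed under ·: it is a subgroup.

Yes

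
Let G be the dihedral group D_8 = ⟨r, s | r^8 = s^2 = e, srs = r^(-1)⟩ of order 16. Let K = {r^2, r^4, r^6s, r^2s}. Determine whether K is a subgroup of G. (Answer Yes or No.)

No

The identity e ∉ K, so K is not a subgroup.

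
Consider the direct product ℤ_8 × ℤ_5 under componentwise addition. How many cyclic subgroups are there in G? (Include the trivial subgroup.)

8

Each element a generates a cyclic subgroup ⟨a⟩; distinct elements may generate the same one (a cyclic group of order d has φ(d) generators).
Cyclic subgroups by order — order 1: 1; order 2: 1; order 4: 1; order 5: 1; order 8: 1; order 10: 1; order 20: 1; order 40: 1.
Total: 8.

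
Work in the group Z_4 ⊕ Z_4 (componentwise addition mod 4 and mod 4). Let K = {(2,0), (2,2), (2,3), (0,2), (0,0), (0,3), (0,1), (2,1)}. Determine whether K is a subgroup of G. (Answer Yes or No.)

Yes

|K| = 8 divides |G| = 16, consistent with Lagrange.
K contains the identity, every element's inverse is in K, and K is closed under +: it is a subgroup.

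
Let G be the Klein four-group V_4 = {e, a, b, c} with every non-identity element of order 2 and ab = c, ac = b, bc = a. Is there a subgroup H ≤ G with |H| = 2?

2 | 4. A subgroup of order 2 is {e, a}.

Yes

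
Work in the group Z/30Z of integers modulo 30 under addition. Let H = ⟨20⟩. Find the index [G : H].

10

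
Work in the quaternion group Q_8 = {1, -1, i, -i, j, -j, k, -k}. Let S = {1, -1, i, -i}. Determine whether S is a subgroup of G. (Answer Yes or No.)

|S| = 4 divides |G| = 8, consistent with Lagrange.
S contains the identity, every element's inverse is in S, and S is closed under ·: it is a subgroup.
In fact S = ⟨-i⟩.

Yes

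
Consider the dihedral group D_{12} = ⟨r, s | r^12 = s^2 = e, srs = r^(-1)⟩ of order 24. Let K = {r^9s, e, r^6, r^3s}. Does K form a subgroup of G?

|K| = 4 divides |G| = 24, consistent with Lagrange.
K contains the identity, every element's inverse is in K, and K is closed under ·: it is a subgroup.

Yes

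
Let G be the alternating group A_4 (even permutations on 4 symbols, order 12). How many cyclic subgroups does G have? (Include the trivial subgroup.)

8

A cyclic subgroup of order d is generated by each of its φ(d) elements of order d, so the cyclic subgroups of order d number (#elements of order d)/φ(d).
Cyclic subgroups by order — order 1: 1; order 2: 3; order 3: 4.
Total: 8.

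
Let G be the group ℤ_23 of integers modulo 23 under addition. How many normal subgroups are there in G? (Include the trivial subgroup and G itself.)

G is abelian, so every subgroup is normal.
G has 2 subgroups in total, hence 2 normal subgroups.

2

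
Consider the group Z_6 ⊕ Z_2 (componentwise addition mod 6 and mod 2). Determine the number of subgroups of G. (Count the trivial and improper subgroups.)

10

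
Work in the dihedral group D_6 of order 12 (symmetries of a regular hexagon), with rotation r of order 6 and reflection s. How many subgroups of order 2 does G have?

7

|G| = 12 and 2 | 12, so subgroups of order 2 are possible by Lagrange.
The subgroups of order 2 are: {e, r^2s}; {e, r^3}; {e, r^3s}; {e, r^4s}; … (7 in all).
So G has 7 subgroups of order 2.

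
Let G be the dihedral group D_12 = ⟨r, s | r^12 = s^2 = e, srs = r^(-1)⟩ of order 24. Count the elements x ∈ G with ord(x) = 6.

The elements of order 6 are: r^2, r^10.
That's 2.

2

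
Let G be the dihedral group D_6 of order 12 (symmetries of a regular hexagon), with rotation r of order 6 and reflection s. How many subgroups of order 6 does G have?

|G| = 12 and 6 | 12, so subgroups of order 6 are possible by Lagrange.
The subgroups of order 6 are: {e, r, r^2, r^3, r^4, r^5}; {e, r^2, r^4, s, r^2s, r^4s}; {e, r^2, r^4, rs, r^3s, r^5s}.
So G has 3 subgroups of order 6.

3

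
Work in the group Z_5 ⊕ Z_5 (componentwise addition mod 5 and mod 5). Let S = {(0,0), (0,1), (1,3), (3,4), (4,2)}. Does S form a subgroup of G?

(0,1) ∈ S but its inverse (0,4) ∉ S, so S is not a subgroup.

No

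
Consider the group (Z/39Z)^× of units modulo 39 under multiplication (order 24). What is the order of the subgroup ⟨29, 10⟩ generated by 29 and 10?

12

|⟨29⟩| = 6 and |⟨10⟩| = 6, so |H| is a multiple of lcm(6, 6) = 6 and divides |G| = 24.
Closing under the operation: H = {1, 4, 10, 14, 16, 17, 22, 23, 25, 29, 35, 38}, so |H| = 12.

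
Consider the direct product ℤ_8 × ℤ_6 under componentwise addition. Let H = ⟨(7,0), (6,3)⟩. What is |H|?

16

|⟨(7,0)⟩| = 8 and |⟨(6,3)⟩| = 4, so |H| is a multiple of lcm(8, 4) = 8 and divides |G| = 48.
Closing under the operation: H = {(0,0), (0,3), (1,0), (1,3), (2,0), (2,3), (3,0), (3,3), (4,0), (4,3), (5,0), (5,3), (6,0), (6,3), (7,0), (7,3)}, so |H| = 16.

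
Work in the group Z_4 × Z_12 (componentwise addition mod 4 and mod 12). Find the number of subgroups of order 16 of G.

1

|G| = 48 and 16 | 48, so subgroups of order 16 are possible by Lagrange.
The subgroups of order 16 are: {(0,0), (0,3), (0,6), (0,9), (1,0), (1,3), (1,6), (1,9), (2,0), (2,3), (2,6), (2,9), (3,0), (3,3), (3,6), (3,9)}.
So G has 1 subgroup of order 16.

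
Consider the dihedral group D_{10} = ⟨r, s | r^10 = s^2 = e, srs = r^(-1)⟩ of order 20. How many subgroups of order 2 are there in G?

|G| = 20 and 2 | 20, so subgroups of order 2 are possible by Lagrange.
The subgroups of order 2 are: {e, r^2s}; {e, r^3s}; {e, r^4s}; {e, r^5}; … (11 in all).
So G has 11 subgroups of order 2.

11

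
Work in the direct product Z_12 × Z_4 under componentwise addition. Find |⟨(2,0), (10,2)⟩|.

12

|⟨(2,0)⟩| = 6 and |⟨(10,2)⟩| = 6, so |H| is a multiple of lcm(6, 6) = 6 and divides |G| = 48.
Closing under the operation: H = {(0,0), (0,2), (2,0), (2,2), (4,0), (4,2), (6,0), (6,2), (8,0), (8,2), (10,0), (10,2)}, so |H| = 12.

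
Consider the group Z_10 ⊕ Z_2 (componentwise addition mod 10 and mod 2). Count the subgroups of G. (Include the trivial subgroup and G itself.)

10

|G| = 20, so by Lagrange every subgroup order divides 20. Divisors: 1, 2, 4, 5, 10, 20.
Subgroups by order — order 1: 1; order 2: 3; order 4: 1; order 5: 1; order 10: 3; order 20: 1.
Total: 1 + 3 + 1 + 1 + 3 + 1 = 10.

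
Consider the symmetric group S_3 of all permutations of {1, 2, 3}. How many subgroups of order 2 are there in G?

|G| = 6 and 2 | 6, so subgroups of order 2 are possible by Lagrange.
The subgroups of order 2 are: {e, (1 2)}; {e, (1 3)}; {e, (2 3)}.
So G has 3 subgroups of order 2.

3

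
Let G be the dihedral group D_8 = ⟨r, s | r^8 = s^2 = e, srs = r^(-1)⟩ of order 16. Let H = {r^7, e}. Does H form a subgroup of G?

No

r^7 ∈ H but its inverse r ∉ H, so H is not a subgroup.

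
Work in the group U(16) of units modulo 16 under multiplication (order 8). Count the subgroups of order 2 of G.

|G| = 8 and 2 | 8, so subgroups of order 2 are possible by Lagrange.
The subgroups of order 2 are: {1, 15}; {1, 7}; {1, 9}.
So G has 3 subgroups of order 2.

3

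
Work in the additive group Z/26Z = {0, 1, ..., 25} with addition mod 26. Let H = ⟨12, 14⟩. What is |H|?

|⟨12⟩| = 13 and |⟨14⟩| = 13, so |H| is a multiple of lcm(13, 13) = 13 and divides |G| = 26.
Closing under the operation: H = {0, 2, 4, 6, 8, 10, 12, 14, 16, 18, 20, 22, 24}, so |H| = 13.

13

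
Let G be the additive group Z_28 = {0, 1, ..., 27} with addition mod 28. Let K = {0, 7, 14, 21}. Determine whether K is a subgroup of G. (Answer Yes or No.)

Yes

|K| = 4 divides |G| = 28, consistent with Lagrange.
K contains the identity, every element's inverse is in K, and K is closed under +: it is a subgroup.
In fact K = ⟨21⟩.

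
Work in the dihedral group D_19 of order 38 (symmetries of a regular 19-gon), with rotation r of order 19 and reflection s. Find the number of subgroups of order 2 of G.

|G| = 38 and 2 | 38, so subgroups of order 2 are possible by Lagrange.
The subgroups of order 2 are: {e, r^10s}; {e, r^11s}; {e, r^12s}; {e, r^13s}; … (19 in all).
So G has 19 subgroups of order 2.

19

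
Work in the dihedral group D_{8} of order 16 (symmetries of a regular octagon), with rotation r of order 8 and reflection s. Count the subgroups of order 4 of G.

5

|G| = 16 and 4 | 16, so subgroups of order 4 are possible by Lagrange.
The subgroups of order 4 are: {e, r^2, r^4, r^6}; {e, r^4, r^2s, r^6s}; {e, r^4, r^3s, r^7s}; {e, r^4, s, r^4s}; … (5 in all).
So G has 5 subgroups of order 4.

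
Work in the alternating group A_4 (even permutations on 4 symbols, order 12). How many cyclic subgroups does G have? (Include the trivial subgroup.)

Group the elements of G by the cyclic subgroup they generate; each cyclic subgroup of order d accounts for φ(d) elements.
Cyclic subgroups by order — order 1: 1; order 2: 3; order 3: 4.
Total: 8.

8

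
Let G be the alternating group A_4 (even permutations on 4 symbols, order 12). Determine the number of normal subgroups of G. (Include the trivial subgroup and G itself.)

G has 10 subgroups. Checking conjugation-invariance by order — order 1: 1/1 normal; order 2: 0/3 normal; order 3: 0/4 normal; order 4: 1/1 normal; order 12: 1/1 normal.
Total normal subgroups: 3.

3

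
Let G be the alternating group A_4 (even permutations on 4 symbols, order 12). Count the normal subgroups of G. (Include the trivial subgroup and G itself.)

G has 10 subgroups. Checking conjugation-invariance by order — order 1: 1/1 normal; order 2: 0/3 normal; order 3: 0/4 normal; order 4: 1/1 normal; order 12: 1/1 normal.
Total normal subgroups: 3.

3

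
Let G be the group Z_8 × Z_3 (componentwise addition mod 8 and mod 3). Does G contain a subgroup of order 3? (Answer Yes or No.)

3 | 24. A subgroup of order 3 is {(0,0), (0,1), (0,2)}.

Yes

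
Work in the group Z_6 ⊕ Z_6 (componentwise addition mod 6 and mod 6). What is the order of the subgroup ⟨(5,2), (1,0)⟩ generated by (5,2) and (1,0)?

|⟨(5,2)⟩| = 6 and |⟨(1,0)⟩| = 6, so |H| is a multiple of lcm(6, 6) = 6 and divides |G| = 36.
Closing under the operation: H = {(0,0), (0,2), (0,4), (1,0), (1,2), (1,4), (2,0), (2,2), (2,4), (3,0), (3,2), (3,4), (4,0), (4,2), (4,4), (5,0), (5,2), (5,4)}, so |H| = 18.

18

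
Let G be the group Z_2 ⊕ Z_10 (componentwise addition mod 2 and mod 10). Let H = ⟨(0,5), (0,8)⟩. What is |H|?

|⟨(0,5)⟩| = 2 and |⟨(0,8)⟩| = 5, so |H| is a multiple of lcm(2, 5) = 10 and divides |G| = 20.
Closing under the operation: H = {(0,0), (0,1), (0,2), (0,3), (0,4), (0,5), (0,6), (0,7), (0,8), (0,9)}, so |H| = 10.

10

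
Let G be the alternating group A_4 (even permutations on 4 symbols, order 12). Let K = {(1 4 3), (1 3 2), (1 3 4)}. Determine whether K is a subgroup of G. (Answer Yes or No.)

The identity e ∉ K, so K is not a subgroup.

No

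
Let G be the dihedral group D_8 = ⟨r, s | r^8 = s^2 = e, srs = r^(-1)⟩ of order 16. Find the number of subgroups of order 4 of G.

|G| = 16 and 4 | 16, so subgroups of order 4 are possible by Lagrange.
The subgroups of order 4 are: {e, r^2, r^4, r^6}; {e, r^4, r^2s, r^6s}; {e, r^4, r^3s, r^7s}; {e, r^4, s, r^4s}; … (5 in all).
So G has 5 subgroups of order 4.

5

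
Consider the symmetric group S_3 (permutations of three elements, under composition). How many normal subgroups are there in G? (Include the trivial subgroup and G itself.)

G has 6 subgroups. Checking conjugation-invariance by order — order 1: 1/1 normal; order 2: 0/3 normal; order 3: 1/1 normal; order 6: 1/1 normal.
Total normal subgroups: 3.

3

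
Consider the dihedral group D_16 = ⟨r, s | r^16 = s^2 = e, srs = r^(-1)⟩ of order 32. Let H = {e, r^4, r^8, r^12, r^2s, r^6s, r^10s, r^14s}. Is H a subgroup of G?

Yes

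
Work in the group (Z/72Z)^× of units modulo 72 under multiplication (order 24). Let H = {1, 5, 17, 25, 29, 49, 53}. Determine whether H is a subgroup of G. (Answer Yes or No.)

No

|H| = 7 does not divide |G| = 24, so by Lagrange H is not a subgroup.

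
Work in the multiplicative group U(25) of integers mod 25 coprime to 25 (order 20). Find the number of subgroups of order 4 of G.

|G| = 20 and 4 | 20, so subgroups of order 4 are possible by Lagrange.
The subgroups of order 4 are: {1, 7, 18, 24}.
So G has 1 subgroup of order 4.

1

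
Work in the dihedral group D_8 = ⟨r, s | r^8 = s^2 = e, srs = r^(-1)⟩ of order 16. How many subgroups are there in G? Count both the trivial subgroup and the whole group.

|G| = 16, so by Lagrange every subgroup order divides 16. Divisors: 1, 2, 4, 8, 16.
Subgroups by order — order 1: 1; order 2: 9; order 4: 5; order 8: 3; order 16: 1.
Total: 1 + 9 + 5 + 3 + 1 = 19.

19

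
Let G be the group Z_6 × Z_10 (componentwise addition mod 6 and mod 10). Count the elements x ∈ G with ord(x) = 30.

An element (a,b) has order lcm(ord(a), ord(b)); count pairs with lcm equal to 30.
Enumerating gives 24 such elements.

24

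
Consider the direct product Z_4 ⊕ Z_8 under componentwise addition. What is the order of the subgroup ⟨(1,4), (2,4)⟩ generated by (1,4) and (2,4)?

|⟨(1,4)⟩| = 4 and |⟨(2,4)⟩| = 2, so |H| is a multiple of lcm(4, 2) = 4 and divides |G| = 32.
Closing under the operation: H = {(0,0), (0,4), (1,0), (1,4), (2,0), (2,4), (3,0), (3,4)}, so |H| = 8.

8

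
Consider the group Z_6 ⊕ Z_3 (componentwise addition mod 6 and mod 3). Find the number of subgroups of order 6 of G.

|G| = 18 and 6 | 18, so subgroups of order 6 are possible by Lagrange.
The subgroups of order 6 are: {(0,0), (0,1), (0,2), (3,0), (3,1), (3,2)}; {(0,0), (1,0), (2,0), (3,0), (4,0), (5,0)}; {(0,0), (1,1), (2,2), (3,0), (4,1), (5,2)}; {(0,0), (1,2), (2,1), (3,0), (4,2), (5,1)}.
So G has 4 subgroups of order 6.

4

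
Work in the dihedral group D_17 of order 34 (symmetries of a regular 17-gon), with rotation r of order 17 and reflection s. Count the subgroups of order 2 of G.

17

|G| = 34 and 2 | 34, so subgroups of order 2 are possible by Lagrange.
The subgroups of order 2 are: {e, r^10s}; {e, r^11s}; {e, r^12s}; {e, r^13s}; … (17 in all).
So G has 17 subgroups of order 2.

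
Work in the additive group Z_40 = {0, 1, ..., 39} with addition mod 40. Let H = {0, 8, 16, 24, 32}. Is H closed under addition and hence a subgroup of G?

Yes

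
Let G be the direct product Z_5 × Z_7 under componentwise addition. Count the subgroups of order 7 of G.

1

|G| = 35 and 7 | 35, so subgroups of order 7 are possible by Lagrange.
The subgroups of order 7 are: {(0,0), (0,1), (0,2), (0,3), (0,4), (0,5), (0,6)}.
So G has 1 subgroup of order 7.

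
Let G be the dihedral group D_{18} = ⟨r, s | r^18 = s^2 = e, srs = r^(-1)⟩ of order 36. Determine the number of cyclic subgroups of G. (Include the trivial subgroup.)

Group the elements of G by the cyclic subgroup they generate; each cyclic subgroup of order d accounts for φ(d) elements.
Cyclic subgroups by order — order 1: 1; order 2: 19; order 3: 1; order 6: 1; order 9: 1; order 18: 1.
Total: 24.

24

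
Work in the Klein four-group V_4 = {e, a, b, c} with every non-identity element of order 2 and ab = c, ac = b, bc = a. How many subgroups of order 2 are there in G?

3

|G| = 4 and 2 | 4, so subgroups of order 2 are possible by Lagrange.
The subgroups of order 2 are: {e, a}; {e, b}; {e, c}.
So G has 3 subgroups of order 2.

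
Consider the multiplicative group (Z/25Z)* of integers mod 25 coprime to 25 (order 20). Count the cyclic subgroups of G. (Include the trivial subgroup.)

6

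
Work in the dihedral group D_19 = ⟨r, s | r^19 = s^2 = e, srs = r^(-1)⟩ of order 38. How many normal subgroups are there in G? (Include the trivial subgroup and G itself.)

3

G has 22 subgroups. Checking conjugation-invariance by order — order 1: 1/1 normal; order 2: 0/19 normal; order 19: 1/1 normal; order 38: 1/1 normal.
Total normal subgroups: 3.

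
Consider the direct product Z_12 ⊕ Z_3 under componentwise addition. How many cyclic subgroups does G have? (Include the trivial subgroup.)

15

Each element a generates a cyclic subgroup ⟨a⟩; distinct elements may generate the same one (a cyclic group of order d has φ(d) generators).
Cyclic subgroups by order — order 1: 1; order 2: 1; order 3: 4; order 4: 1; order 6: 4; order 12: 4.
Total: 15.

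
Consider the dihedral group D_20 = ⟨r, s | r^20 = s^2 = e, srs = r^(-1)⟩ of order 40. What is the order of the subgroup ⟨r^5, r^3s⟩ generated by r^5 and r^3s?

|⟨r^5⟩| = 4 and |⟨r^3s⟩| = 2, so |H| is a multiple of lcm(4, 2) = 4 and divides |G| = 40.
Closing under the operation: H = {e, r^5, r^10, r^15, r^3s, r^8s, r^13s, r^18s}, so |H| = 8.

8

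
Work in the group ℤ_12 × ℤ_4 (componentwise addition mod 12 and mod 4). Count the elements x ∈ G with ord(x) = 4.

12

An element (a,b) has order lcm(ord(a), ord(b)); count pairs with lcm equal to 4.
Enumerating gives 12 such elements.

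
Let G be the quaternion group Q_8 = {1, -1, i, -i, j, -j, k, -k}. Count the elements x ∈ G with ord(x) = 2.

The elements of order 2 are: -1.
That's 1.

1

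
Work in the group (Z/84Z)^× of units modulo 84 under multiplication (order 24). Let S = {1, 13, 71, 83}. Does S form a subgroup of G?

|S| = 4 divides |G| = 24, consistent with Lagrange.
S contains the identity, every element's inverse is in S, and S is closed under ·: it is a subgroup.

Yes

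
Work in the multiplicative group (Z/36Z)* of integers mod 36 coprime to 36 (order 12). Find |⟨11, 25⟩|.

|⟨11⟩| = 6 and |⟨25⟩| = 3, so |H| is a multiple of lcm(6, 3) = 6 and divides |G| = 12.
Closing under the operation: H = {1, 11, 13, 23, 25, 35}, so |H| = 6.

6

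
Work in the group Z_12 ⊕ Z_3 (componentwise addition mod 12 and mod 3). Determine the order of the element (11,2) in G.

12

The order of (11,2) in Z_12 × Z_3 is lcm(ord(11) in Z_12, ord(2) in Z_3).
ord(11) = 12 and ord(2) = 3, so |⟨(11,2)⟩| = lcm(12, 3) = 12.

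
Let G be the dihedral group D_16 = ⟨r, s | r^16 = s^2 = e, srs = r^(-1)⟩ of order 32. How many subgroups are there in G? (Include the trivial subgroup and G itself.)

36

|G| = 32, so by Lagrange every subgroup order divides 32. Divisors: 1, 2, 4, 8, 16, 32.
Subgroups by order — order 1: 1; order 2: 17; order 4: 9; order 8: 5; order 16: 3; order 32: 1.
Total: 1 + 17 + 9 + 5 + 3 + 1 = 36.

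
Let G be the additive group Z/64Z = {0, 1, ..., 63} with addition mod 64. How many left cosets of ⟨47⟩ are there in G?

|⟨47⟩| = 64 and |G| = 64.
By Lagrange, [G : H] = |G|/|H| = 64/64 = 1.

1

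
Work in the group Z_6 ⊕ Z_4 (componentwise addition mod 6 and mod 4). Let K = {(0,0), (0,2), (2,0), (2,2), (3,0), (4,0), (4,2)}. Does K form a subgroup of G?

|K| = 7 does not divide |G| = 24, so by Lagrange K is not a subgroup.

No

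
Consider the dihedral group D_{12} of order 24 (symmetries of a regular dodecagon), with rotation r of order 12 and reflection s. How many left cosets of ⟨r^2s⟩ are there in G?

|⟨r^2s⟩| = 2 and |G| = 24.
By Lagrange, [G : H] = |G|/|H| = 24/2 = 12.

12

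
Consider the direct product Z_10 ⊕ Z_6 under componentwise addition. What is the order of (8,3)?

10

The order of (8,3) in Z_10 × Z_6 is lcm(ord(8) in Z_10, ord(3) in Z_6).
ord(8) = 5 and ord(3) = 2, so |⟨(8,3)⟩| = lcm(5, 2) = 10.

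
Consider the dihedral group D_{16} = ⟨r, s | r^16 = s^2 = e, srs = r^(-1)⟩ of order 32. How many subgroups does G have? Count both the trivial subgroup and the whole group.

36

|G| = 32, so by Lagrange every subgroup order divides 32. Divisors: 1, 2, 4, 8, 16, 32.
Subgroups by order — order 1: 1; order 2: 17; order 4: 9; order 8: 5; order 16: 3; order 32: 1.
Total: 1 + 17 + 9 + 5 + 3 + 1 = 36.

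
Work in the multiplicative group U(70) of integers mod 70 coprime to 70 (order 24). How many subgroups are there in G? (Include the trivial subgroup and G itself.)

|G| = 24, so by Lagrange every subgroup order divides 24. Divisors: 1, 2, 3, 4, 6, 8, 12, 24.
Subgroups by order — order 1: 1; order 2: 3; order 3: 1; order 4: 3; order 6: 3; order 8: 1; order 12: 3; order 24: 1.
Total: 1 + 3 + 1 + 3 + 3 + 1 + 3 + 1 = 16.

16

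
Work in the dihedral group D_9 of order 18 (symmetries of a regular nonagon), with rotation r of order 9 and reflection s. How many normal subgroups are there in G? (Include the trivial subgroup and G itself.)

4

G has 16 subgroups. Checking conjugation-invariance by order — order 1: 1/1 normal; order 2: 0/9 normal; order 3: 1/1 normal; order 6: 0/3 normal; order 9: 1/1 normal; order 18: 1/1 normal.
Total normal subgroups: 4.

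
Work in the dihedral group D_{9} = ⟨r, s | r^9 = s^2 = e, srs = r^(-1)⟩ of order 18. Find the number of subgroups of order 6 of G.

3

|G| = 18 and 6 | 18, so subgroups of order 6 are possible by Lagrange.
The subgroups of order 6 are: {e, r^3, r^6, r^2s, r^5s, r^8s}; {e, r^3, r^6, s, r^3s, r^6s}; {e, r^3, r^6, rs, r^4s, r^7s}.
So G has 3 subgroups of order 6.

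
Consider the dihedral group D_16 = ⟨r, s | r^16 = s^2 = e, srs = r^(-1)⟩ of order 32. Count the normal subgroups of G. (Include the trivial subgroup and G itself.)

8

G has 36 subgroups. Checking conjugation-invariance by order — order 1: 1/1 normal; order 2: 1/17 normal; order 4: 1/9 normal; order 8: 1/5 normal; order 16: 3/3 normal; order 32: 1/1 normal.
Total normal subgroups: 8.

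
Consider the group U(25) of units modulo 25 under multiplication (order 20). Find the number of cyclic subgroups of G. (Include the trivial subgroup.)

6

Group the elements of G by the cyclic subgroup they generate; each cyclic subgroup of order d accounts for φ(d) elements.
Cyclic subgroups by order — order 1: 1; order 2: 1; order 4: 1; order 5: 1; order 10: 1; order 20: 1.
Total: 6.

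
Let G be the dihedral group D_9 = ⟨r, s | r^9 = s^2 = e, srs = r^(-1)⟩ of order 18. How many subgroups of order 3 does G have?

|G| = 18 and 3 | 18, so subgroups of order 3 are possible by Lagrange.
The subgroups of order 3 are: {e, r^3, r^6}.
So G has 1 subgroup of order 3.

1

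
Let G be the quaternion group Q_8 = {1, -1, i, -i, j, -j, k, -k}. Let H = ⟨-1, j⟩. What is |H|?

4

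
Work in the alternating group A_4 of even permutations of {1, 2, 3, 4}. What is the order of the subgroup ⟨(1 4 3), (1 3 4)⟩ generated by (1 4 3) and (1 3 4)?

3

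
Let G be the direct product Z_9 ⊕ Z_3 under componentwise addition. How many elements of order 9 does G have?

An element (a,b) has order lcm(ord(a), ord(b)); count pairs with lcm equal to 9.
Enumerating gives 18 such elements.

18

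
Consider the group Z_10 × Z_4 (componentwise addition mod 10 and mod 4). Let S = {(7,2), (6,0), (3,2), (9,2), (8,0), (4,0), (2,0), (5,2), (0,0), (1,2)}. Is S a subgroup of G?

Yes

|S| = 10 divides |G| = 40, consistent with Lagrange.
S contains the identity, every element's inverse is in S, and S is closed under +: it is a subgroup.
In fact S = ⟨(1,2)⟩.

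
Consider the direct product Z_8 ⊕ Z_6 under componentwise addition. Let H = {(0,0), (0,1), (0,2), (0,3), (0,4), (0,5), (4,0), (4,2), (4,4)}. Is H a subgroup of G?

No

|H| = 9 does not divide |G| = 48, so by Lagrange H is not a subgroup.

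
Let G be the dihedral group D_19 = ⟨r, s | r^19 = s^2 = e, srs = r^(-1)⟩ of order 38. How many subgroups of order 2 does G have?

19

|G| = 38 and 2 | 38, so subgroups of order 2 are possible by Lagrange.
The subgroups of order 2 are: {e, r^10s}; {e, r^11s}; {e, r^12s}; {e, r^13s}; … (19 in all).
So G has 19 subgroups of order 2.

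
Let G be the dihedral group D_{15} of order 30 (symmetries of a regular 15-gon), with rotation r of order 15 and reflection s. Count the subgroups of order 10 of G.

|G| = 30 and 10 | 30, so subgroups of order 10 are possible by Lagrange.
The subgroups of order 10 are: {e, r^3, r^6, r^9, r^12, rs, r^4s, r^7s, r^10s, r^13s}; {e, r^3, r^6, r^9, r^12, r^2s, r^5s, r^8s, r^11s, r^14s}; {e, r^3, r^6, r^9, r^12, s, r^3s, r^6s, r^9s, r^12s}.
So G has 3 subgroups of order 10.

3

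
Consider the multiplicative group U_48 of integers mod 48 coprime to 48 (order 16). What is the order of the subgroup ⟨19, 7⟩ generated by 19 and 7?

8

|⟨19⟩| = 4 and |⟨7⟩| = 2, so |H| is a multiple of lcm(4, 2) = 4 and divides |G| = 16.
Closing under the operation: H = {1, 7, 13, 19, 25, 31, 37, 43}, so |H| = 8.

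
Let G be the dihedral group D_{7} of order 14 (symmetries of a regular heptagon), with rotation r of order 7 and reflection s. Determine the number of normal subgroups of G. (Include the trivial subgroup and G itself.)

G has 10 subgroups. Checking conjugation-invariance by order — order 1: 1/1 normal; order 2: 0/7 normal; order 7: 1/1 normal; order 14: 1/1 normal.
Total normal subgroups: 3.

3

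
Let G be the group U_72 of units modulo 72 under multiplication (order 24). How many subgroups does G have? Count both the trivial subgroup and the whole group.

|G| = 24, so by Lagrange every subgroup order divides 24. Divisors: 1, 2, 3, 4, 6, 8, 12, 24.
Subgroups by order — order 1: 1; order 2: 7; order 3: 1; order 4: 7; order 6: 7; order 8: 1; order 12: 7; order 24: 1.
Total: 1 + 7 + 1 + 7 + 7 + 1 + 7 + 1 = 32.

32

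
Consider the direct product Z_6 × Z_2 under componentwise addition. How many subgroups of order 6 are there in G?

|G| = 12 and 6 | 12, so subgroups of order 6 are possible by Lagrange.
The subgroups of order 6 are: {(0,0), (0,1), (2,0), (2,1), (4,0), (4,1)}; {(0,0), (1,0), (2,0), (3,0), (4,0), (5,0)}; {(0,0), (1,1), (2,0), (3,1), (4,0), (5,1)}.
So G has 3 subgroups of order 6.

3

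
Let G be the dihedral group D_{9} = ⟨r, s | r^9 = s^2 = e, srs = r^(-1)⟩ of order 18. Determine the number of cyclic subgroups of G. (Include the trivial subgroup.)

A cyclic subgroup of order d is generated by each of its φ(d) elements of order d, so the cyclic subgroups of order d number (#elements of order d)/φ(d).
Cyclic subgroups by order — order 1: 1; order 2: 9; order 3: 1; order 9: 1.
Total: 12.

12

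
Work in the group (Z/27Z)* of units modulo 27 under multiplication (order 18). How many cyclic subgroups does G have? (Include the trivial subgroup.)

6

Each element a generates a cyclic subgroup ⟨a⟩; distinct elements may generate the same one (a cyclic group of order d has φ(d) generators).
Cyclic subgroups by order — order 1: 1; order 2: 1; order 3: 1; order 6: 1; order 9: 1; order 18: 1.
Total: 6.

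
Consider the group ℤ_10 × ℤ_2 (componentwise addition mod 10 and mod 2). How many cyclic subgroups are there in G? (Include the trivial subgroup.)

Group the elements of G by the cyclic subgroup they generate; each cyclic subgroup of order d accounts for φ(d) elements.
Cyclic subgroups by order — order 1: 1; order 2: 3; order 5: 1; order 10: 3.
Total: 8.

8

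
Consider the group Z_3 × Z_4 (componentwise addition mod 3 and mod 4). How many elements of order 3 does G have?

An element (a,b) has order lcm(ord(a), ord(b)); count pairs with lcm equal to 3.
Enumerating gives 2 such elements.

2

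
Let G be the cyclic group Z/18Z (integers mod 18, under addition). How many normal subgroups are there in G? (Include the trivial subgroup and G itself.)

6

G is abelian, so every subgroup is normal.
G has 6 subgroups in total, hence 6 normal subgroups.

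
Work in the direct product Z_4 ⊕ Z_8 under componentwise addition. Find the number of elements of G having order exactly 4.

12

An element (a,b) has order lcm(ord(a), ord(b)); count pairs with lcm equal to 4.
Enumerating gives 12 such elements.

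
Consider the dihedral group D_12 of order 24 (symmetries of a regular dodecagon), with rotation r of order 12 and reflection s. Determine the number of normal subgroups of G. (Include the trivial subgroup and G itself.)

G has 34 subgroups. Checking conjugation-invariance by order — order 1: 1/1 normal; order 2: 1/13 normal; order 3: 1/1 normal; order 4: 1/7 normal; order 6: 1/5 normal; order 8: 0/3 normal; order 12: 3/3 normal; order 24: 1/1 normal.
Total normal subgroups: 9.

9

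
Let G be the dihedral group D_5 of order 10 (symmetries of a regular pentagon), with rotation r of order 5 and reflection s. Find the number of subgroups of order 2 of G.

5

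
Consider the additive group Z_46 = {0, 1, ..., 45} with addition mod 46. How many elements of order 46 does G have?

In a cyclic group of order 46, the number of elements of order d (for d | 46) is φ(d).
φ(46) = 22.

22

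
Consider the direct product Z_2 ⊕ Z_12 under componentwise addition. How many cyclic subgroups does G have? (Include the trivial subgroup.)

12

Group the elements of G by the cyclic subgroup they generate; each cyclic subgroup of order d accounts for φ(d) elements.
Cyclic subgroups by order — order 1: 1; order 2: 3; order 3: 1; order 4: 2; order 6: 3; order 12: 2.
Total: 12.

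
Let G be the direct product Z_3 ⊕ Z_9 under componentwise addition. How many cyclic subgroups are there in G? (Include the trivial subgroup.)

8

A cyclic subgroup of order d is generated by each of its φ(d) elements of order d, so the cyclic subgroups of order d number (#elements of order d)/φ(d).
Cyclic subgroups by order — order 1: 1; order 3: 4; order 9: 3.
Total: 8.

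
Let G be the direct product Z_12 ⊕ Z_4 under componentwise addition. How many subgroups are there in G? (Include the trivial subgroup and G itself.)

|G| = 48, so by Lagrange every subgroup order divides 48. Divisors: 1, 2, 3, 4, 6, 8, 12, 16, 24, 48.
Subgroups by order — order 1: 1; order 2: 3; order 3: 1; order 4: 7; order 6: 3; order 8: 3; order 12: 7; order 16: 1; order 24: 3; order 48: 1.
Total: 1 + 3 + 1 + 7 + 3 + 3 + 7 + 1 + 3 + 1 = 30.

30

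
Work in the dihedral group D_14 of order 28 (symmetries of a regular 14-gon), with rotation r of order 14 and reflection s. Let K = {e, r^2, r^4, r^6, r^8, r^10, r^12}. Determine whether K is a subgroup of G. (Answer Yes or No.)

Yes

|K| = 7 divides |G| = 28, consistent with Lagrange.
K contains the identity, every element's inverse is in K, and K is closed under ·: it is a subgroup.
In fact K = ⟨r^4⟩.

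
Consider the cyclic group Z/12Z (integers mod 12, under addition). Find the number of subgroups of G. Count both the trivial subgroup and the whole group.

Subgroups of the cyclic group Z/12Z correspond bijectively to divisors of 12.
Divisors of 12: 1, 2, 3, 4, 6, 12.
So Z/12Z has 6 subgroups.

6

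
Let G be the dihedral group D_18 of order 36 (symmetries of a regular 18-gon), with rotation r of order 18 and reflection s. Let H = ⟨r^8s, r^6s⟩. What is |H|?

|⟨r^8s⟩| = 2 and |⟨r^6s⟩| = 2, so |H| is a multiple of lcm(2, 2) = 2 and divides |G| = 36.
Closing under the operation: H = {e, r^2, r^4, r^6, r^8, r^10, r^12, r^14, r^16, s, r^2s, r^4s, r^6s, r^8s, r^10s, r^12s, r^14s, r^16s}, so |H| = 18.

18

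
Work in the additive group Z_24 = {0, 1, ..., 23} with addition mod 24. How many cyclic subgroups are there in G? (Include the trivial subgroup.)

8

Each element a generates a cyclic subgroup ⟨a⟩; distinct elements may generate the same one (a cyclic group of order d has φ(d) generators).
Cyclic subgroups by order — order 1: 1; order 2: 1; order 3: 1; order 4: 1; order 6: 1; order 8: 1; order 12: 1; order 24: 1.
Total: 8.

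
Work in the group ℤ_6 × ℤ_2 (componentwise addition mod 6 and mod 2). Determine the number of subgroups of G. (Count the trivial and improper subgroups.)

10

|G| = 12, so by Lagrange every subgroup order divides 12. Divisors: 1, 2, 3, 4, 6, 12.
Subgroups by order — order 1: 1; order 2: 3; order 3: 1; order 4: 1; order 6: 3; order 12: 1.
Total: 1 + 3 + 1 + 1 + 3 + 1 = 10.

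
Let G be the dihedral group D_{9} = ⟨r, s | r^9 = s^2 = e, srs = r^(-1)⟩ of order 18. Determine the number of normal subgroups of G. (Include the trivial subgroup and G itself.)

G has 16 subgroups. Checking conjugation-invariance by order — order 1: 1/1 normal; order 2: 0/9 normal; order 3: 1/1 normal; order 6: 0/3 normal; order 9: 1/1 normal; order 18: 1/1 normal.
Total normal subgroups: 4.

4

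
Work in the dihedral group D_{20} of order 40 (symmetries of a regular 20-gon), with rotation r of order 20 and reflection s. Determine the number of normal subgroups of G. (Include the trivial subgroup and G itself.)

G has 48 subgroups. Checking conjugation-invariance by order — order 1: 1/1 normal; order 2: 1/21 normal; order 4: 1/11 normal; order 5: 1/1 normal; order 8: 0/5 normal; order 10: 1/5 normal; order 20: 3/3 normal; order 40: 1/1 normal.
Total normal subgroups: 9.

9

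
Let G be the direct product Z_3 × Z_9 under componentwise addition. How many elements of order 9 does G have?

An element (a,b) has order lcm(ord(a), ord(b)); count pairs with lcm equal to 9.
Enumerating gives 18 such elements.

18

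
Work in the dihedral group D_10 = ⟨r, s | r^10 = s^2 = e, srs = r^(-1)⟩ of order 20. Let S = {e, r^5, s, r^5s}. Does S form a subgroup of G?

Yes

|S| = 4 divides |G| = 20, consistent with Lagrange.
S contains the identity, every element's inverse is in S, and S is closed under ·: it is a subgroup.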